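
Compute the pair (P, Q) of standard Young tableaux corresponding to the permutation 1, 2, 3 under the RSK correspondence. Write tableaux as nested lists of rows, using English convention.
P = [[1, 2, 3]], Q = [[1, 2, 3]]

Insert each entry of the permutation into P by Schensted row insertion, recording in Q the position of each new cell.

Insert 1: appended to row 1. P = [[1]].
Insert 2: appended to row 1. P = [[1, 2]].
Insert 3: appended to row 1. P = [[1, 2, 3]].

So P = [[1, 2, 3]], Q = [[1, 2, 3]].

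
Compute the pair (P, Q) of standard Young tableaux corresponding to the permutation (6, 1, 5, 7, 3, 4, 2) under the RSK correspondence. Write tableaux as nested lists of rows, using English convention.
P = [[1, 2, 4], [3, 7], [5], [6]], Q = [[1, 3, 4], [2, 6], [5], [7]]

Insert each entry of the permutation into P by Schensted row insertion, recording in Q the position of each new cell.

Insert 6: appended to row 1. P = [[6]].
Insert 1: 1 bumps 6 from row 1; 6 starts row 2. P = [[1], [6]].
Insert 5: appended to row 1. P = [[1, 5], [6]].
Insert 7: appended to row 1. P = [[1, 5, 7], [6]].
Insert 3: 3 bumps 5 from row 1; 5 bumps 6 from row 2; 6 starts row 3. P = [[1, 3, 7], [5], [6]].
Insert 4: 4 bumps 7 from row 1; 7 appends to row 2. P = [[1, 3, 4], [5, 7], [6]].
Insert 2: 2 bumps 3 from row 1; 3 bumps 5 from row 2; 5 bumps 6 from row 3; 6 starts row 4. P = [[1, 2, 4], [3, 7], [5], [6]].

So P = [[1, 2, 4], [3, 7], [5], [6]], Q = [[1, 3, 4], [2, 6], [5], [7]].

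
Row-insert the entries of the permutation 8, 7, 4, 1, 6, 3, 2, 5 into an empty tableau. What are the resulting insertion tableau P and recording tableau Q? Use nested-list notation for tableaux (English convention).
P = [[1, 2, 5], [3, 6], [4], [7], [8]], Q = [[1, 5, 8], [2, 6], [3], [4], [7]]

Insert each entry of the permutation into P by Schensted row insertion, recording in Q the position of each new cell.

Insert 8: appended to row 1. P = [[8]].
Insert 7: 7 bumps 8 from row 1; 8 starts row 2. P = [[7], [8]].
Insert 4: 4 bumps 7 from row 1; 7 bumps 8 from row 2; 8 starts row 3. P = [[4], [7], [8]].
Insert 1: 1 bumps 4 from row 1; 4 bumps 7 from row 2; 7 bumps 8 from row 3; 8 starts row 4. P = [[1], [4], [7], [8]].
Insert 6: appended to row 1. P = [[1, 6], [4], [7], [8]].
Insert 3: 3 bumps 6 from row 1; 6 appends to row 2. P = [[1, 3], [4, 6], [7], [8]].
Insert 2: 2 bumps 3 from row 1; 3 bumps 4 from row 2; 4 bumps 7 from row 3; 7 bumps 8 from row 4; 8 starts row 5. P = [[1, 2], [3, 6], [4], [7], [8]].
Insert 5: appended to row 1. P = [[1, 2, 5], [3, 6], [4], [7], [8]].

So P = [[1, 2, 5], [3, 6], [4], [7], [8]], Q = [[1, 5, 8], [2, 6], [3], [4], [7]].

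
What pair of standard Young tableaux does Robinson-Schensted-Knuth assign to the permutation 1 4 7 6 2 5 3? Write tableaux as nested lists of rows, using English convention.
P = [[1, 2, 3], [4, 5], [6], [7]], Q = [[1, 2, 3], [4, 6], [5], [7]]

Insert each entry of the permutation into P by Schensted row insertion, recording in Q the position of each new cell.

After inserting 1: P = [[1]].
After inserting 4: P = [[1, 4]].
After inserting 7: P = [[1, 4, 7]].
After inserting 6: P = [[1, 4, 6], [7]].
After inserting 2: P = [[1, 2, 6], [4], [7]].
After inserting 5: P = [[1, 2, 5], [4, 6], [7]].
After inserting 3: P = [[1, 2, 3], [4, 5], [6], [7]].

So P = [[1, 2, 3], [4, 5], [6], [7]], Q = [[1, 2, 3], [4, 6], [5], [7]].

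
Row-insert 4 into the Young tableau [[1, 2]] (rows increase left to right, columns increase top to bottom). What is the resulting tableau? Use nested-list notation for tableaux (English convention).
[[1, 2, 4]]

4 is larger than every entry of row 1, so it is appended to row 1. The new tableau is [[1, 2, 4]].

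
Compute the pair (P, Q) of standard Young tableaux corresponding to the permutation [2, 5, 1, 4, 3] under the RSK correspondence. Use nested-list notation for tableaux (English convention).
P = [[1, 3], [2, 4], [5]], Q = [[1, 2], [3, 4], [5]]

Insert each entry of the permutation into P by Schensted row insertion, recording in Q the position of each new cell.

After inserting 2: P = [[2]].
After inserting 5: P = [[2, 5]].
After inserting 1: P = [[1, 5], [2]].
After inserting 4: P = [[1, 4], [2, 5]].
After inserting 3: P = [[1, 3], [2, 4], [5]].

So P = [[1, 3], [2, 4], [5]], Q = [[1, 2], [3, 4], [5]].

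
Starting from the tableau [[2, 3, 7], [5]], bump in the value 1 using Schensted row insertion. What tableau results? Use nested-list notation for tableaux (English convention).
In row 1, 1 replaces 2 (the leftmost entry greater than 1); 2 is bumped to row 2. In row 2, 2 replaces 5 (the leftmost entry greater than 2); 5 is bumped to row 3. 5 starts a new row 3. The new tableau is [[1, 3, 7], [2], [5]].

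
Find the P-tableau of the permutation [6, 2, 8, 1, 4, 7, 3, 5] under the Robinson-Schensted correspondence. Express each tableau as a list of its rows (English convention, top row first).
P = [[1, 3, 5], [2, 4, 7], [6, 8]]

After inserting 6: P = [[6]].
After inserting 2: P = [[2], [6]].
After inserting 8: P = [[2, 8], [6]].
After inserting 1: P = [[1, 8], [2], [6]].
After inserting 4: P = [[1, 4], [2, 8], [6]].
After inserting 7: P = [[1, 4, 7], [2, 8], [6]].
After inserting 3: P = [[1, 3, 7], [2, 4], [6, 8]].
After inserting 5: P = [[1, 3, 5], [2, 4, 7], [6, 8]].

So P = [[1, 3, 5], [2, 4, 7], [6, 8]].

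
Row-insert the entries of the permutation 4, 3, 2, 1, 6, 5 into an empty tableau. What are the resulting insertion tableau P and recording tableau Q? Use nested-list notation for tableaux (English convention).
P = [[1, 5], [2, 6], [3], [4]], Q = [[1, 5], [2, 6], [3], [4]]

Insert each entry of the permutation into P by Schensted row insertion, recording in Q the position of each new cell.

Insert 4: appended to row 1. P = [[4]].
Insert 3: 3 bumps 4 from row 1; 4 starts row 2. P = [[3], [4]].
Insert 2: 2 bumps 3 from row 1; 3 bumps 4 from row 2; 4 starts row 3. P = [[2], [3], [4]].
Insert 1: 1 bumps 2 from row 1; 2 bumps 3 from row 2; 3 bumps 4 from row 3; 4 starts row 4. P = [[1], [2], [3], [4]].
Insert 6: appended to row 1. P = [[1, 6], [2], [3], [4]].
Insert 5: 5 bumps 6 from row 1; 6 appends to row 2. P = [[1, 5], [2, 6], [3], [4]].

So P = [[1, 5], [2, 6], [3], [4]], Q = [[1, 5], [2, 6], [3], [4]].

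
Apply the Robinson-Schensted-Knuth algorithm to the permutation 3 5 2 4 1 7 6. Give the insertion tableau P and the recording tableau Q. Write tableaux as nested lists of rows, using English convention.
Insert each entry of the permutation into P by Schensted row insertion, recording in Q the position of each new cell.

After inserting 3: P = [[3]].
After inserting 5: P = [[3, 5]].
After inserting 2: P = [[2, 5], [3]].
After inserting 4: P = [[2, 4], [3, 5]].
After inserting 1: P = [[1, 4], [2, 5], [3]].
After inserting 7: P = [[1, 4, 7], [2, 5], [3]].
After inserting 6: P = [[1, 4, 6], [2, 5, 7], [3]].

So P = [[1, 4, 6], [2, 5, 7], [3]], Q = [[1, 2, 6], [3, 4, 7], [5]].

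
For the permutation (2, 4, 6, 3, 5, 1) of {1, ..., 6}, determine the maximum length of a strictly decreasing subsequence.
3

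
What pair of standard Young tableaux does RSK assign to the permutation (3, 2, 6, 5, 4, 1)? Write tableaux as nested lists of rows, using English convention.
P = [[1, 4], [2, 5], [3], [6]], Q = [[1, 3], [2, 4], [5], [6]]

Insert each entry of the permutation into P by Schensted row insertion, recording in Q the position of each new cell.

Insert 3: appended to row 1. P = [[3]].
Insert 2: 2 bumps 3 from row 1; 3 starts row 2. P = [[2], [3]].
Insert 6: appended to row 1. P = [[2, 6], [3]].
Insert 5: 5 bumps 6 from row 1; 6 appends to row 2. P = [[2, 5], [3, 6]].
Insert 4: 4 bumps 5 from row 1; 5 bumps 6 from row 2; 6 starts row 3. P = [[2, 4], [3, 5], [6]].
Insert 1: 1 bumps 2 from row 1; 2 bumps 3 from row 2; 3 bumps 6 from row 3; 6 starts row 4. P = [[1, 4], [2, 5], [3], [6]].

So P = [[1, 4], [2, 5], [3], [6]], Q = [[1, 3], [2, 4], [5], [6]].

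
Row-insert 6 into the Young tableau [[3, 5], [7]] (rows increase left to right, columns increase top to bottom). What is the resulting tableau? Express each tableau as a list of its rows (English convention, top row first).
6 is larger than every entry of row 1, so it is appended to row 1. The new tableau is [[3, 5, 6], [7]].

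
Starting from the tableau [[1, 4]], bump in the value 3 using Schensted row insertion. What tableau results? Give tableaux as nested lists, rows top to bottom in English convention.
In row 1, 3 replaces 4 (the leftmost entry greater than 3); 4 is bumped to row 2. 4 starts a new row 2. The new tableau is [[1, 3], [4]].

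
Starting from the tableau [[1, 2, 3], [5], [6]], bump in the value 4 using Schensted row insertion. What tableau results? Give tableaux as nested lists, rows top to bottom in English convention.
4 is larger than every entry of row 1, so it is appended to row 1. The new tableau is [[1, 2, 3, 4], [5], [6]].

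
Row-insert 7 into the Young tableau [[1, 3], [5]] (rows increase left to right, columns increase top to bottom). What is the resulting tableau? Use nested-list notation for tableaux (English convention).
[[1, 3, 7], [5]]

7 is larger than every entry of row 1, so it is appended to row 1. The new tableau is [[1, 3, 7], [5]].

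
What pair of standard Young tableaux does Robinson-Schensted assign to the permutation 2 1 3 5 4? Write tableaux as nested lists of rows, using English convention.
Insert each entry of the permutation into P by Schensted row insertion, recording in Q the position of each new cell.

Insert 2: appended to row 1. P = [[2]], Q = [[1]].
Insert 1: 1 bumps 2 from row 1; 2 starts row 2. P = [[1], [2]], Q = [[1], [2]].
Insert 3: appended to row 1. P = [[1, 3], [2]], Q = [[1, 3], [2]].
Insert 5: appended to row 1. P = [[1, 3, 5], [2]], Q = [[1, 3, 4], [2]].
Insert 4: 4 bumps 5 from row 1; 5 appends to row 2. P = [[1, 3, 4], [2, 5]], Q = [[1, 3, 4], [2, 5]].

So P = [[1, 3, 4], [2, 5]], Q = [[1, 3, 4], [2, 5]].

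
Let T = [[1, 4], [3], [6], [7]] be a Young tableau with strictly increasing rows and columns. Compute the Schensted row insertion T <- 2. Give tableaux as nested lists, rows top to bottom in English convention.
[[1, 2], [3, 4], [6], [7]]

In row 1, 2 replaces 4 (the leftmost entry greater than 2); 4 is bumped to row 2. 4 is appended to row 2. The new tableau is [[1, 2], [3, 4], [6], [7]].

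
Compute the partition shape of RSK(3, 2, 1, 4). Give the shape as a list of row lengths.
[2, 1, 1]

Row-insert each entry into an empty tableau.

After inserting 3: P = [[3]].
After inserting 2: P = [[2], [3]].
After inserting 1: P = [[1], [2], [3]].
After inserting 4: P = [[1, 4], [2], [3]].

The final insertion tableau P = [[1, 4], [2], [3]] has shape [2, 1, 1].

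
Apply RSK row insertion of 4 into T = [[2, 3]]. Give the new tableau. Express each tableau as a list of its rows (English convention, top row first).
4 is larger than every entry of row 1, so it is appended to row 1. The new tableau is [[2, 3, 4]].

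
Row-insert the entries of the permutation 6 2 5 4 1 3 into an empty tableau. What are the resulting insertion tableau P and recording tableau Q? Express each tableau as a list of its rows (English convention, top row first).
Insert each entry of the permutation into P by Schensted row insertion, recording in Q the position of each new cell.

After inserting 6: P = [[6]].
After inserting 2: P = [[2], [6]].
After inserting 5: P = [[2, 5], [6]].
After inserting 4: P = [[2, 4], [5], [6]].
After inserting 1: P = [[1, 4], [2], [5], [6]].
After inserting 3: P = [[1, 3], [2, 4], [5], [6]].

So P = [[1, 3], [2, 4], [5], [6]], Q = [[1, 3], [2, 6], [4], [5]].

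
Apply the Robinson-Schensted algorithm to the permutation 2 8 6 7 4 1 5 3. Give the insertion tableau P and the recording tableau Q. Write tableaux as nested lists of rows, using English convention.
Insert each entry of the permutation into P by Schensted row insertion, recording in Q the position of each new cell.

Insert 2: appended to row 1. P = [[2]].
Insert 8: appended to row 1. P = [[2, 8]].
Insert 6: 6 bumps 8 from row 1; 8 starts row 2. P = [[2, 6], [8]].
Insert 7: appended to row 1. P = [[2, 6, 7], [8]].
Insert 4: 4 bumps 6 from row 1; 6 bumps 8 from row 2; 8 starts row 3. P = [[2, 4, 7], [6], [8]].
Insert 1: 1 bumps 2 from row 1; 2 bumps 6 from row 2; 6 bumps 8 from row 3; 8 starts row 4. P = [[1, 4, 7], [2], [6], [8]].
Insert 5: 5 bumps 7 from row 1; 7 appends to row 2. P = [[1, 4, 5], [2, 7], [6], [8]].
Insert 3: 3 bumps 4 from row 1; 4 bumps 7 from row 2; 7 appends to row 3. P = [[1, 3, 5], [2, 4], [6, 7], [8]].

So P = [[1, 3, 5], [2, 4], [6, 7], [8]], Q = [[1, 2, 4], [3, 7], [5, 8], [6]].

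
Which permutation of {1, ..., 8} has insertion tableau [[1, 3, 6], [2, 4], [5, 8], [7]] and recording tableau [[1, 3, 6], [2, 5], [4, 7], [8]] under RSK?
Reverse the RSK construction: for i from n down to 1, find the cell of Q containing i, remove the entry at that cell from P, and reverse-bump it up through P; the value ejected from row 1 is w(i).

Step i=8: Q has 8 at row 4, column 1; remove 7 from row 4 of P and reverse-bump: 7 enters row 3 and ejects 5; 5 enters row 2 and ejects 4; 4 enters row 1 and ejects 3. So w(8) = 3. P is now [[1, 4, 6], [2, 5], [7, 8]].
Step i=7: Q has 7 at row 3, column 2; remove 8 from row 3 of P and reverse-bump: 8 enters row 2 and ejects 5; 5 enters row 1 and ejects 4. So w(7) = 4. P is now [[1, 5, 6], [2, 8], [7]].
Step i=6: Q has 6 at row 1, column 3; remove that cell from P, ejecting 6. So w(6) = 6. P is now [[1, 5], [2, 8], [7]].
Step i=5: Q has 5 at row 2, column 2; remove 8 from row 2 of P and reverse-bump: 8 enters row 1 and ejects 5. So w(5) = 5. P is now [[1, 8], [2], [7]].
Step i=4: Q has 4 at row 3, column 1; remove 7 from row 3 of P and reverse-bump: 7 enters row 2 and ejects 2; 2 enters row 1 and ejects 1. So w(4) = 1. P is now [[2, 8], [7]].
Step i=3: Q has 3 at row 1, column 2; remove that cell from P, ejecting 8. So w(3) = 8. P is now [[2], [7]].
Step i=2: Q has 2 at row 2, column 1; remove 7 from row 2 of P and reverse-bump: 7 enters row 1 and ejects 2. So w(2) = 2. P is now [[7]].
Step i=1: Q has 1 at row 1, column 1; remove that cell from P, ejecting 7. So w(1) = 7. P is now [].

So w = 7 2 8 1 5 6 4 3.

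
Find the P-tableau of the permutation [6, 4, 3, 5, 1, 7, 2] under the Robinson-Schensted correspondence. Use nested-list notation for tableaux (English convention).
Insert 6: appended to row 1. P = [[6]].
Insert 4: 4 bumps 6 from row 1; 6 starts row 2. P = [[4], [6]].
Insert 3: 3 bumps 4 from row 1; 4 bumps 6 from row 2; 6 starts row 3. P = [[3], [4], [6]].
Insert 5: appended to row 1. P = [[3, 5], [4], [6]].
Insert 1: 1 bumps 3 from row 1; 3 bumps 4 from row 2; 4 bumps 6 from row 3; 6 starts row 4. P = [[1, 5], [3], [4], [6]].
Insert 7: appended to row 1. P = [[1, 5, 7], [3], [4], [6]].
Insert 2: 2 bumps 5 from row 1; 5 appends to row 2. P = [[1, 2, 7], [3, 5], [4], [6]].

So P = [[1, 2, 7], [3, 5], [4], [6]].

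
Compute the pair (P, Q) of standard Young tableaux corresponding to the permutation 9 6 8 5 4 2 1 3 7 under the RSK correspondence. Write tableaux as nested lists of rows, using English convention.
Insert each entry of the permutation into P by Schensted row insertion, recording in Q the position of each new cell.

Insert 9: appended to row 1. P = [[9]].
Insert 6: 6 bumps 9 from row 1; 9 starts row 2. P = [[6], [9]].
Insert 8: appended to row 1. P = [[6, 8], [9]].
Insert 5: 5 bumps 6 from row 1; 6 bumps 9 from row 2; 9 starts row 3. P = [[5, 8], [6], [9]].
Insert 4: 4 bumps 5 from row 1; 5 bumps 6 from row 2; 6 bumps 9 from row 3; 9 starts row 4. P = [[4, 8], [5], [6], [9]].
Insert 2: 2 bumps 4 from row 1; 4 bumps 5 from row 2; 5 bumps 6 from row 3; 6 bumps 9 from row 4; 9 starts row 5. P = [[2, 8], [4], [5], [6], [9]].
Insert 1: 1 bumps 2 from row 1; 2 bumps 4 from row 2; 4 bumps 5 from row 3; 5 bumps 6 from row 4; 6 bumps 9 from row 5; 9 starts row 6. P = [[1, 8], [2], [4], [5], [6], [9]].
Insert 3: 3 bumps 8 from row 1; 8 appends to row 2. P = [[1, 3], [2, 8], [4], [5], [6], [9]].
Insert 7: appended to row 1. P = [[1, 3, 7], [2, 8], [4], [5], [6], [9]].

So P = [[1, 3, 7], [2, 8], [4], [5], [6], [9]], Q = [[1, 3, 9], [2, 8], [4], [5], [6], [7]].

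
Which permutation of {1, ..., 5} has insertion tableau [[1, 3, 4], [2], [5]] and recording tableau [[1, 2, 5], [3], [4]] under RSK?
Reverse RSK: for i = n, n-1, ..., 1, locate i in Q, remove the corresponding corner cell from P, and reverse-bump its entry up through P; the value ejected from row 1 is w(i).

So w = 2 5 3 1 4.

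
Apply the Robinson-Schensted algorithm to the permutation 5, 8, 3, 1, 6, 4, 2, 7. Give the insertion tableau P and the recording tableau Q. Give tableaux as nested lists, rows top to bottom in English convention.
P = [[1, 2, 7], [3, 4], [5, 6], [8]], Q = [[1, 2, 8], [3, 5], [4, 6], [7]]

Insert each entry of the permutation into P by Schensted row insertion, recording in Q the position of each new cell.

Insert 5: appended to row 1. P = [[5]].
Insert 8: appended to row 1. P = [[5, 8]].
Insert 3: 3 bumps 5 from row 1; 5 starts row 2. P = [[3, 8], [5]].
Insert 1: 1 bumps 3 from row 1; 3 bumps 5 from row 2; 5 starts row 3. P = [[1, 8], [3], [5]].
Insert 6: 6 bumps 8 from row 1; 8 appends to row 2. P = [[1, 6], [3, 8], [5]].
Insert 4: 4 bumps 6 from row 1; 6 bumps 8 from row 2; 8 appends to row 3. P = [[1, 4], [3, 6], [5, 8]].
Insert 2: 2 bumps 4 from row 1; 4 bumps 6 from row 2; 6 bumps 8 from row 3; 8 starts row 4. P = [[1, 2], [3, 4], [5, 6], [8]].
Insert 7: appended to row 1. P = [[1, 2, 7], [3, 4], [5, 6], [8]].

So P = [[1, 2, 7], [3, 4], [5, 6], [8]], Q = [[1, 2, 8], [3, 5], [4, 6], [7]].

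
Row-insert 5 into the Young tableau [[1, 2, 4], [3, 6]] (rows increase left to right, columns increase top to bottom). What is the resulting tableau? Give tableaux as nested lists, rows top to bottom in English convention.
[[1, 2, 4, 5], [3, 6]]

5 is larger than every entry of row 1, so it is appended to row 1. The new tableau is [[1, 2, 4, 5], [3, 6]].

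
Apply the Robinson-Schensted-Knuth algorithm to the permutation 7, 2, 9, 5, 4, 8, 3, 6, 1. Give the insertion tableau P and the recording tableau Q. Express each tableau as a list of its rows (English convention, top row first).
Insert each entry of the permutation into P by Schensted row insertion, recording in Q the position of each new cell.

After inserting 7: P = [[7]].
After inserting 2: P = [[2], [7]].
After inserting 9: P = [[2, 9], [7]].
After inserting 5: P = [[2, 5], [7, 9]].
After inserting 4: P = [[2, 4], [5, 9], [7]].
After inserting 8: P = [[2, 4, 8], [5, 9], [7]].
After inserting 3: P = [[2, 3, 8], [4, 9], [5], [7]].
After inserting 6: P = [[2, 3, 6], [4, 8], [5, 9], [7]].
After inserting 1: P = [[1, 3, 6], [2, 8], [4, 9], [5], [7]].

So P = [[1, 3, 6], [2, 8], [4, 9], [5], [7]], Q = [[1, 3, 6], [2, 4], [5, 8], [7], [9]].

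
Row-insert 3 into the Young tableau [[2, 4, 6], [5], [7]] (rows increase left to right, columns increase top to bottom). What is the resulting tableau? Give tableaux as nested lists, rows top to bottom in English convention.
[[2, 3, 6], [4], [5], [7]]

In row 1, 3 replaces 4 (the leftmost entry greater than 3); 4 is bumped to row 2. In row 2, 4 replaces 5 (the leftmost entry greater than 4); 5 is bumped to row 3. In row 3, 5 replaces 7 (the leftmost entry greater than 5); 7 is bumped to row 4. 7 starts a new row 4. The new tableau is [[2, 3, 6], [4], [5], [7]].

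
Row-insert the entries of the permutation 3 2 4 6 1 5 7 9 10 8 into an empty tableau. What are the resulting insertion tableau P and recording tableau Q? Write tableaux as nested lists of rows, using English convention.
P = [[1, 4, 5, 7, 8, 10], [2, 6, 9], [3]], Q = [[1, 3, 4, 7, 8, 9], [2, 6, 10], [5]]

Insert each entry of the permutation into P by Schensted row insertion, recording in Q the position of each new cell.

Insert 3: appended to row 1. P = [[3]].
Insert 2: 2 bumps 3 from row 1; 3 starts row 2. P = [[2], [3]].
Insert 4: appended to row 1. P = [[2, 4], [3]].
Insert 6: appended to row 1. P = [[2, 4, 6], [3]].
Insert 1: 1 bumps 2 from row 1; 2 bumps 3 from row 2; 3 starts row 3. P = [[1, 4, 6], [2], [3]].
Insert 5: 5 bumps 6 from row 1; 6 appends to row 2. P = [[1, 4, 5], [2, 6], [3]].
Insert 7: appended to row 1. P = [[1, 4, 5, 7], [2, 6], [3]].
Insert 9: appended to row 1. P = [[1, 4, 5, 7, 9], [2, 6], [3]].
Insert 10: appended to row 1. P = [[1, 4, 5, 7, 9, 10], [2, 6], [3]].
Insert 8: 8 bumps 9 from row 1; 9 appends to row 2. P = [[1, 4, 5, 7, 8, 10], [2, 6, 9], [3]].

So P = [[1, 4, 5, 7, 8, 10], [2, 6, 9], [3]], Q = [[1, 3, 4, 7, 8, 9], [2, 6, 10], [5]].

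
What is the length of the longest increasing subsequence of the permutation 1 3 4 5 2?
4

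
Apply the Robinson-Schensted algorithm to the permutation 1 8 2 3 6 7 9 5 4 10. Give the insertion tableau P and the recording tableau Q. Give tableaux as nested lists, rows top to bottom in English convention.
P = [[1, 2, 3, 4, 7, 9, 10], [5], [6], [8]], Q = [[1, 2, 4, 5, 6, 7, 10], [3], [8], [9]]

Insert each entry of the permutation into P by Schensted row insertion, recording in Q the position of each new cell.

After inserting 1: P = [[1]].
After inserting 8: P = [[1, 8]].
After inserting 2: P = [[1, 2], [8]].
After inserting 3: P = [[1, 2, 3], [8]].
After inserting 6: P = [[1, 2, 3, 6], [8]].
After inserting 7: P = [[1, 2, 3, 6, 7], [8]].
After inserting 9: P = [[1, 2, 3, 6, 7, 9], [8]].
After inserting 5: P = [[1, 2, 3, 5, 7, 9], [6], [8]].
After inserting 4: P = [[1, 2, 3, 4, 7, 9], [5], [6], [8]].
After inserting 10: P = [[1, 2, 3, 4, 7, 9, 10], [5], [6], [8]].

So P = [[1, 2, 3, 4, 7, 9, 10], [5], [6], [8]], Q = [[1, 2, 4, 5, 6, 7, 10], [3], [8], [9]].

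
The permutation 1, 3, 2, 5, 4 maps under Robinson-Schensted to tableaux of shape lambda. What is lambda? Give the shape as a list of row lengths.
Row-insert each entry into an empty tableau.

After inserting 1: P = [[1]].
After inserting 3: P = [[1, 3]].
After inserting 2: P = [[1, 2], [3]].
After inserting 5: P = [[1, 2, 5], [3]].
After inserting 4: P = [[1, 2, 4], [3, 5]].

The final insertion tableau P = [[1, 2, 4], [3, 5]] has shape [3, 2].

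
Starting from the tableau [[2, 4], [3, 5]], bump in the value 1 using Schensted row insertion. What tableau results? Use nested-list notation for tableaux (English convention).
[[1, 4], [2, 5], [3]]

In row 1, 1 replaces 2 (the leftmost entry greater than 1); 2 is bumped to row 2. In row 2, 2 replaces 3 (the leftmost entry greater than 2); 3 is bumped to row 3. 3 starts a new row 3. The new tableau is [[1, 4], [2, 5], [3]].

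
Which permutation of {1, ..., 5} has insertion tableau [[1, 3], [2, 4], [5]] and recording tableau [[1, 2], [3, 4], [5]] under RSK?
2 5 1 4 3

Reverse the RSK construction: for i from n down to 1, find the cell of Q containing i, remove the entry at that cell from P, and reverse-bump it up through P; the value ejected from row 1 is w(i).

Step i=5: Q has 5 at row 3, column 1; remove 5 from row 3 of P and reverse-bump: 5 enters row 2 and ejects 4; 4 enters row 1 and ejects 3. So w(5) = 3. P is now [[1, 4], [2, 5]].
Step i=4: Q has 4 at row 2, column 2; remove 5 from row 2 of P and reverse-bump: 5 enters row 1 and ejects 4. So w(4) = 4. P is now [[1, 5], [2]].
Step i=3: Q has 3 at row 2, column 1; remove 2 from row 2 of P and reverse-bump: 2 enters row 1 and ejects 1. So w(3) = 1. P is now [[2, 5]].
Step i=2: Q has 2 at row 1, column 2; remove that cell from P, ejecting 5. So w(2) = 5. P is now [[2]].
Step i=1: Q has 1 at row 1, column 1; remove that cell from P, ejecting 2. So w(1) = 2. P is now [].

So w = 2 5 1 4 3.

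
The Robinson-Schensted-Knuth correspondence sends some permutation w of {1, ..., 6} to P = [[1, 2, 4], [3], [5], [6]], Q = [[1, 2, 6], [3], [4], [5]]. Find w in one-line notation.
1 6 5 3 2 4

Reverse the RSK construction: for i from n down to 1, find the cell of Q containing i, remove the entry at that cell from P, and reverse-bump it up through P; the value ejected from row 1 is w(i).

Step i=6: Q has 6 at row 1, column 3; remove that cell from P, ejecting 4. So w(6) = 4. P is now [[1, 2], [3], [5], [6]].
Step i=5: Q has 5 at row 4, column 1; remove 6 from row 4 of P and reverse-bump: 6 enters row 3 and ejects 5; 5 enters row 2 and ejects 3; 3 enters row 1 and ejects 2. So w(5) = 2. P is now [[1, 3], [5], [6]].
Step i=4: Q has 4 at row 3, column 1; remove 6 from row 3 of P and reverse-bump: 6 enters row 2 and ejects 5; 5 enters row 1 and ejects 3. So w(4) = 3. P is now [[1, 5], [6]].
Step i=3: Q has 3 at row 2, column 1; remove 6 from row 2 of P and reverse-bump: 6 enters row 1 and ejects 5. So w(3) = 5. P is now [[1, 6]].
Step i=2: Q has 2 at row 1, column 2; remove that cell from P, ejecting 6. So w(2) = 6. P is now [[1]].
Step i=1: Q has 1 at row 1, column 1; remove that cell from P, ejecting 1. So w(1) = 1. P is now [].

So w = 1 6 5 3 2 4.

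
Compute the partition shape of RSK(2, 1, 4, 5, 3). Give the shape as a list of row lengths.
[3, 2]

Row-insert each entry into an empty tableau.

After inserting 2: P = [[2]].
After inserting 1: P = [[1], [2]].
After inserting 4: P = [[1, 4], [2]].
After inserting 5: P = [[1, 4, 5], [2]].
After inserting 3: P = [[1, 3, 5], [2, 4]].

The final insertion tableau P = [[1, 3, 5], [2, 4]] has shape [3, 2].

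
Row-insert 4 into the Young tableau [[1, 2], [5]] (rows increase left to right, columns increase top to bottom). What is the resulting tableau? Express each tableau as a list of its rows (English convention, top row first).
[[1, 2, 4], [5]]

4 is larger than every entry of row 1, so it is appended to row 1. The new tableau is [[1, 2, 4], [5]].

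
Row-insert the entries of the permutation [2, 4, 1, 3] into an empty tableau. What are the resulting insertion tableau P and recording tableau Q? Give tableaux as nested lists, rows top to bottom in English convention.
P = [[1, 3], [2, 4]], Q = [[1, 2], [3, 4]]

Insert each entry of the permutation into P by Schensted row insertion, recording in Q the position of each new cell.

After inserting 2: P = [[2]].
After inserting 4: P = [[2, 4]].
After inserting 1: P = [[1, 4], [2]].
After inserting 3: P = [[1, 3], [2, 4]].

So P = [[1, 3], [2, 4]], Q = [[1, 2], [3, 4]].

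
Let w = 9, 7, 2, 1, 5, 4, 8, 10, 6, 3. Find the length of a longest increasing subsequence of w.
4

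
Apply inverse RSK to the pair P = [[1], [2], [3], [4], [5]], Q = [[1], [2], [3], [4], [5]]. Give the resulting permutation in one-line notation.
Reverse the RSK construction: for i from n down to 1, find the cell of Q containing i, remove the entry at that cell from P, and reverse-bump it up through P; the value ejected from row 1 is w(i).

Step i=5: Q has 5 at row 5, column 1; remove 5 from row 5 of P and reverse-bump: 5 enters row 4 and ejects 4; 4 enters row 3 and ejects 3; 3 enters row 2 and ejects 2; 2 enters row 1 and ejects 1. So w(5) = 1. P is now [[2], [3], [4], [5]].
Step i=4: Q has 4 at row 4, column 1; remove 5 from row 4 of P and reverse-bump: 5 enters row 3 and ejects 4; 4 enters row 2 and ejects 3; 3 enters row 1 and ejects 2. So w(4) = 2. P is now [[3], [4], [5]].
Step i=3: Q has 3 at row 3, column 1; remove 5 from row 3 of P and reverse-bump: 5 enters row 2 and ejects 4; 4 enters row 1 and ejects 3. So w(3) = 3. P is now [[4], [5]].
Step i=2: Q has 2 at row 2, column 1; remove 5 from row 2 of P and reverse-bump: 5 enters row 1 and ejects 4. So w(2) = 4. P is now [[5]].
Step i=1: Q has 1 at row 1, column 1; remove that cell from P, ejecting 5. So w(1) = 5. P is now [].

So w = 5 4 3 2 1.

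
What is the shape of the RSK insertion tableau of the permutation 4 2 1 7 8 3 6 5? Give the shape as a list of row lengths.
[3, 3, 2]

Row-insert each entry into an empty tableau.

After inserting 4: P = [[4]].
After inserting 2: P = [[2], [4]].
After inserting 1: P = [[1], [2], [4]].
After inserting 7: P = [[1, 7], [2], [4]].
After inserting 8: P = [[1, 7, 8], [2], [4]].
After inserting 3: P = [[1, 3, 8], [2, 7], [4]].
After inserting 6: P = [[1, 3, 6], [2, 7, 8], [4]].
After inserting 5: P = [[1, 3, 5], [2, 6, 8], [4, 7]].

The final insertion tableau P = [[1, 3, 5], [2, 6, 8], [4, 7]] has shape [3, 3, 2].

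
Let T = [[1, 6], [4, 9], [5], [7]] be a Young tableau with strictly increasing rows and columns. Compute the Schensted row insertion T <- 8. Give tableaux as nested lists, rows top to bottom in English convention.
[[1, 6, 8], [4, 9], [5], [7]]

8 is larger than every entry of row 1, so it is appended to row 1. The new tableau is [[1, 6, 8], [4, 9], [5], [7]].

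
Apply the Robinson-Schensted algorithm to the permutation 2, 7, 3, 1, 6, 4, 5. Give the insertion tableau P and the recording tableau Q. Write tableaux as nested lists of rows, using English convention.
P = [[1, 3, 4, 5], [2, 6], [7]], Q = [[1, 2, 5, 7], [3, 6], [4]]

Insert each entry of the permutation into P by Schensted row insertion, recording in Q the position of each new cell.

After inserting 2: P = [[2]].
After inserting 7: P = [[2, 7]].
After inserting 3: P = [[2, 3], [7]].
After inserting 1: P = [[1, 3], [2], [7]].
After inserting 6: P = [[1, 3, 6], [2], [7]].
After inserting 4: P = [[1, 3, 4], [2, 6], [7]].
After inserting 5: P = [[1, 3, 4, 5], [2, 6], [7]].

So P = [[1, 3, 4, 5], [2, 6], [7]], Q = [[1, 2, 5, 7], [3, 6], [4]].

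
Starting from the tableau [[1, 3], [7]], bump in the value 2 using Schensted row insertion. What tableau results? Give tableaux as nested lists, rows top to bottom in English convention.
In row 1, 2 replaces 3 (the leftmost entry greater than 2); 3 is bumped to row 2. In row 2, 3 replaces 7 (the leftmost entry greater than 3); 7 is bumped to row 3. 7 starts a new row 3. The new tableau is [[1, 2], [3], [7]].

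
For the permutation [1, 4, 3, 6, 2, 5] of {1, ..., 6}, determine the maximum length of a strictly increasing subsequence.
3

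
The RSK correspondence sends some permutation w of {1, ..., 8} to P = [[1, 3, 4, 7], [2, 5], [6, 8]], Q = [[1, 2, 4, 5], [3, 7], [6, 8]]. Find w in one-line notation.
Reverse RSK: for i = n, n-1, ..., 1, locate i in Q, remove the corresponding corner cell from P, and reverse-bump its entry up through P; the value ejected from row 1 is w(i).

So w = 2 6 3 5 8 1 7 4.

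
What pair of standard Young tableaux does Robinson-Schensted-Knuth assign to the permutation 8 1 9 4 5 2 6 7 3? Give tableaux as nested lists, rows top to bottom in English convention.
P = [[1, 2, 3, 6, 7], [4, 5], [8, 9]], Q = [[1, 3, 5, 7, 8], [2, 4], [6, 9]]

Insert each entry of the permutation into P by Schensted row insertion, recording in Q the position of each new cell.

After inserting 8: P = [[8]].
After inserting 1: P = [[1], [8]].
After inserting 9: P = [[1, 9], [8]].
After inserting 4: P = [[1, 4], [8, 9]].
After inserting 5: P = [[1, 4, 5], [8, 9]].
After inserting 2: P = [[1, 2, 5], [4, 9], [8]].
After inserting 6: P = [[1, 2, 5, 6], [4, 9], [8]].
After inserting 7: P = [[1, 2, 5, 6, 7], [4, 9], [8]].
After inserting 3: P = [[1, 2, 3, 6, 7], [4, 5], [8, 9]].

So P = [[1, 2, 3, 6, 7], [4, 5], [8, 9]], Q = [[1, 3, 5, 7, 8], [2, 4], [6, 9]].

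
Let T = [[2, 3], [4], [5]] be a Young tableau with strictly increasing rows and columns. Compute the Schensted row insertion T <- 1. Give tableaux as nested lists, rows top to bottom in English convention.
In row 1, 1 replaces 2 (the leftmost entry greater than 1); 2 is bumped to row 2. In row 2, 2 replaces 4 (the leftmost entry greater than 2); 4 is bumped to row 3. In row 3, 4 replaces 5 (the leftmost entry greater than 4); 5 is bumped to row 4. 5 starts a new row 4. The new tableau is [[1, 3], [2], [4], [5]].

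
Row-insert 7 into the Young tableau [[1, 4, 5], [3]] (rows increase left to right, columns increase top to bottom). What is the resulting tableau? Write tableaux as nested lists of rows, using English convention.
7 is larger than every entry of row 1, so it is appended to row 1. The new tableau is [[1, 4, 5, 7], [3]].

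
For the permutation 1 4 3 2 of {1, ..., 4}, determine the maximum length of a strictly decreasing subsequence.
3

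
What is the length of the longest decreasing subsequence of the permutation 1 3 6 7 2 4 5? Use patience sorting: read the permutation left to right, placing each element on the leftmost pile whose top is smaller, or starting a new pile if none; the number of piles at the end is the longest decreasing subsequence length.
1: new pile. tops = [1]
3: onto pile 1 (replacing 1). tops = [3]
6: onto pile 1 (replacing 3). tops = [6]
7: onto pile 1 (replacing 6). tops = [7]
2: new pile. tops = [7, 2]
4: onto pile 2 (replacing 2). tops = [7, 4]
5: onto pile 2 (replacing 4). tops = [7, 5]

2 piles, so the longest decreasing subsequence has length 2.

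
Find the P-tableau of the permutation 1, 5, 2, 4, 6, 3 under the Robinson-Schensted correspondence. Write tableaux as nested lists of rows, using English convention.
Insert 1: appended to row 1. P = [[1]].
Insert 5: appended to row 1. P = [[1, 5]].
Insert 2: 2 bumps 5 from row 1; 5 starts row 2. P = [[1, 2], [5]].
Insert 4: appended to row 1. P = [[1, 2, 4], [5]].
Insert 6: appended to row 1. P = [[1, 2, 4, 6], [5]].
Insert 3: 3 bumps 4 from row 1; 4 bumps 5 from row 2; 5 starts row 3. P = [[1, 2, 3, 6], [4], [5]].

So P = [[1, 2, 3, 6], [4], [5]].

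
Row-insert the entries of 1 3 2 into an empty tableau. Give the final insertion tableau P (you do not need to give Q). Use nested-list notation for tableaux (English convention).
Insert 1: appended to row 1. P = [[1]].
Insert 3: appended to row 1. P = [[1, 3]].
Insert 2: 2 bumps 3 from row 1; 3 starts row 2. P = [[1, 2], [3]].

So P = [[1, 2], [3]].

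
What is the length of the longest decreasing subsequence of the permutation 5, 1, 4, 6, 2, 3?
3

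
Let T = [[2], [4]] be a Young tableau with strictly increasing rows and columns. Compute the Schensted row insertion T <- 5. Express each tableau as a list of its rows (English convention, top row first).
5 is larger than every entry of row 1, so it is appended to row 1. The new tableau is [[2, 5], [4]].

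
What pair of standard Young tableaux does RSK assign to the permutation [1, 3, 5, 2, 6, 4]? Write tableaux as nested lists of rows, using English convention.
P = [[1, 2, 4, 6], [3, 5]], Q = [[1, 2, 3, 5], [4, 6]]

Insert each entry of the permutation into P by Schensted row insertion, recording in Q the position of each new cell.

Insert 1: appended to row 1. P = [[1]].
Insert 3: appended to row 1. P = [[1, 3]].
Insert 5: appended to row 1. P = [[1, 3, 5]].
Insert 2: 2 bumps 3 from row 1; 3 starts row 2. P = [[1, 2, 5], [3]].
Insert 6: appended to row 1. P = [[1, 2, 5, 6], [3]].
Insert 4: 4 bumps 5 from row 1; 5 appends to row 2. P = [[1, 2, 4, 6], [3, 5]].

So P = [[1, 2, 4, 6], [3, 5]], Q = [[1, 2, 3, 5], [4, 6]].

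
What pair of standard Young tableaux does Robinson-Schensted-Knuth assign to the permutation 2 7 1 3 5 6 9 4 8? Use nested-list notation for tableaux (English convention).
Insert each entry of the permutation into P by Schensted row insertion, recording in Q the position of each new cell.

After inserting 2: P = [[2]].
After inserting 7: P = [[2, 7]].
After inserting 1: P = [[1, 7], [2]].
After inserting 3: P = [[1, 3], [2, 7]].
After inserting 5: P = [[1, 3, 5], [2, 7]].
After inserting 6: P = [[1, 3, 5, 6], [2, 7]].
After inserting 9: P = [[1, 3, 5, 6, 9], [2, 7]].
After inserting 4: P = [[1, 3, 4, 6, 9], [2, 5], [7]].
After inserting 8: P = [[1, 3, 4, 6, 8], [2, 5, 9], [7]].

So P = [[1, 3, 4, 6, 8], [2, 5, 9], [7]], Q = [[1, 2, 5, 6, 7], [3, 4, 9], [8]].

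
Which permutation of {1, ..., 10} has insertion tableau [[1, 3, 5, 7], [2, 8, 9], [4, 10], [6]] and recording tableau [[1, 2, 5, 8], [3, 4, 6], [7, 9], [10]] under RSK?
Reverse the RSK construction: for i from n down to 1, find the cell of Q containing i, remove the entry at that cell from P, and reverse-bump it up through P; the value ejected from row 1 is w(i).

Step i=10: Q has 10 at row 4, column 1; remove 6 from row 4 of P and reverse-bump: 6 enters row 3 and ejects 4; 4 enters row 2 and ejects 2; 2 enters row 1 and ejects 1. So w(10) = 1. P is now [[2, 3, 5, 7], [4, 8, 9], [6, 10]].
Step i=9: Q has 9 at row 3, column 2; remove 10 from row 3 of P and reverse-bump: 10 enters row 2 and ejects 9; 9 enters row 1 and ejects 7. So w(9) = 7. P is now [[2, 3, 5, 9], [4, 8, 10], [6]].
Step i=8: Q has 8 at row 1, column 4; remove that cell from P, ejecting 9. So w(8) = 9. P is now [[2, 3, 5], [4, 8, 10], [6]].
Step i=7: Q has 7 at row 3, column 1; remove 6 from row 3 of P and reverse-bump: 6 enters row 2 and ejects 4; 4 enters row 1 and ejects 3. So w(7) = 3. P is now [[2, 4, 5], [6, 8, 10]].
Step i=6: Q has 6 at row 2, column 3; remove 10 from row 2 of P and reverse-bump: 10 enters row 1 and ejects 5. So w(6) = 5. P is now [[2, 4, 10], [6, 8]].
Step i=5: Q has 5 at row 1, column 3; remove that cell from P, ejecting 10. So w(5) = 10. P is now [[2, 4], [6, 8]].
Step i=4: Q has 4 at row 2, column 2; remove 8 from row 2 of P and reverse-bump: 8 enters row 1 and ejects 4. So w(4) = 4. P is now [[2, 8], [6]].
Step i=3: Q has 3 at row 2, column 1; remove 6 from row 2 of P and reverse-bump: 6 enters row 1 and ejects 2. So w(3) = 2. P is now [[6, 8]].
Step i=2: Q has 2 at row 1, column 2; remove that cell from P, ejecting 8. So w(2) = 8. P is now [[6]].
Step i=1: Q has 1 at row 1, column 1; remove that cell from P, ejecting 6. So w(1) = 6. P is now [].

So w = 6 8 2 4 10 5 3 9 7 1.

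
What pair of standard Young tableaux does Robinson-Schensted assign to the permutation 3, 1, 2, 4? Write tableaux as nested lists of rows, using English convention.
Insert each entry of the permutation into P by Schensted row insertion, recording in Q the position of each new cell.

Insert 3: appended to row 1. P = [[3]].
Insert 1: 1 bumps 3 from row 1; 3 starts row 2. P = [[1], [3]].
Insert 2: appended to row 1. P = [[1, 2], [3]].
Insert 4: appended to row 1. P = [[1, 2, 4], [3]].

So P = [[1, 2, 4], [3]], Q = [[1, 3, 4], [2]].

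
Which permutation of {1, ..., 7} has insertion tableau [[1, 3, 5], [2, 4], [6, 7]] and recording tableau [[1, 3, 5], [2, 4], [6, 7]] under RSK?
Reverse the RSK construction: for i from n down to 1, find the cell of Q containing i, remove the entry at that cell from P, and reverse-bump it up through P; the value ejected from row 1 is w(i).

Step i=7: Q has 7 at row 3, column 2; remove 7 from row 3 of P and reverse-bump: 7 enters row 2 and ejects 4; 4 enters row 1 and ejects 3. So w(7) = 3. P is now [[1, 4, 5], [2, 7], [6]].
Step i=6: Q has 6 at row 3, column 1; remove 6 from row 3 of P and reverse-bump: 6 enters row 2 and ejects 2; 2 enters row 1 and ejects 1. So w(6) = 1. P is now [[2, 4, 5], [6, 7]].
Step i=5: Q has 5 at row 1, column 3; remove that cell from P, ejecting 5. So w(5) = 5. P is now [[2, 4], [6, 7]].
Step i=4: Q has 4 at row 2, column 2; remove 7 from row 2 of P and reverse-bump: 7 enters row 1 and ejects 4. So w(4) = 4. P is now [[2, 7], [6]].
Step i=3: Q has 3 at row 1, column 2; remove that cell from P, ejecting 7. So w(3) = 7. P is now [[2], [6]].
Step i=2: Q has 2 at row 2, column 1; remove 6 from row 2 of P and reverse-bump: 6 enters row 1 and ejects 2. So w(2) = 2. P is now [[6]].
Step i=1: Q has 1 at row 1, column 1; remove that cell from P, ejecting 6. So w(1) = 6. P is now [].

So w = 6 2 7 4 5 1 3.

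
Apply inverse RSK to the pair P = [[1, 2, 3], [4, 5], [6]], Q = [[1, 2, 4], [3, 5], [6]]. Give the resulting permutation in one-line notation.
Reverse the RSK construction: for i from n down to 1, find the cell of Q containing i, remove the entry at that cell from P, and reverse-bump it up through P; the value ejected from row 1 is w(i).

Step i=6: Q has 6 at row 3, column 1; remove 6 from row 3 of P and reverse-bump: 6 enters row 2 and ejects 5; 5 enters row 1 and ejects 3. So w(6) = 3. P is now [[1, 2, 5], [4, 6]].
Step i=5: Q has 5 at row 2, column 2; remove 6 from row 2 of P and reverse-bump: 6 enters row 1 and ejects 5. So w(5) = 5. P is now [[1, 2, 6], [4]].
Step i=4: Q has 4 at row 1, column 3; remove that cell from P, ejecting 6. So w(4) = 6. P is now [[1, 2], [4]].
Step i=3: Q has 3 at row 2, column 1; remove 4 from row 2 of P and reverse-bump: 4 enters row 1 and ejects 2. So w(3) = 2. P is now [[1, 4]].
Step i=2: Q has 2 at row 1, column 2; remove that cell from P, ejecting 4. So w(2) = 4. P is now [[1]].
Step i=1: Q has 1 at row 1, column 1; remove that cell from P, ejecting 1. So w(1) = 1. P is now [].

So w = 1 4 2 6 5 3.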